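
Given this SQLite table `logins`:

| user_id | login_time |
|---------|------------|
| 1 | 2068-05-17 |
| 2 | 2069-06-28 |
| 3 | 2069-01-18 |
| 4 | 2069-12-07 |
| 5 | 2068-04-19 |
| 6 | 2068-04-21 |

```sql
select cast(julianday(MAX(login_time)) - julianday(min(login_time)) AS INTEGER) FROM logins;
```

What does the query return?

MIN = 2068-04-19, MAX = 2069-12-07.
11 days remain in April 2068 after the 19th (30 − 19).
Full months from May 2068 through November 2069 contribute their day counts.
Then 7 days into December 2069.
Total: 11 + 31 + 30 + 31 + 31 + 30 + 31 + 30 + 31 + 31 + 28 + 31 + 30 + 31 + 30 + 31 + 31 + 30 + 31 + 30 + 7 = 597.

597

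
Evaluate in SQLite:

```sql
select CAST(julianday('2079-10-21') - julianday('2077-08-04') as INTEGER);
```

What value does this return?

27 days remain in August 2077 after the 4th (31 − 4).
Full months from September 2077 through September 2079 contribute their day counts.
Then 21 days into October 2079.
Total: 27 + 30 + 31 + 30 + 31 + 31 + 28 + 31 + 30 + 31 + 30 + 31 + 31 + 30 + 31 + 30 + 31 + 31 + 28 + 31 + 30 + 31 + 30 + 31 + 31 + 30 + 21 = 808.

808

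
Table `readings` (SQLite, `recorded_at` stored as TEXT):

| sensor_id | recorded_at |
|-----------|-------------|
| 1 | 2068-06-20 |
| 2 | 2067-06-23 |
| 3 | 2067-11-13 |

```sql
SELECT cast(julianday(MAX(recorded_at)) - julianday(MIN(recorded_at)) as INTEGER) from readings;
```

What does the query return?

MIN = 2067-06-23, MAX = 2068-06-20.
7 days remain in June 2067 after the 23rd (30 − 23).
Full months from July 2067 through May 2068 contribute their day counts.
Then 20 days into June 2068.
Total: 7 + 31 + 31 + 30 + 31 + 30 + 31 + 31 + 29 + 31 + 30 + 31 + 20 = 363.

363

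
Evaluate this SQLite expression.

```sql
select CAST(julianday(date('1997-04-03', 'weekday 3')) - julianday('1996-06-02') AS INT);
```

311

`weekday 3` advances to the next Wednesday; 1997-04-03 is a Thursday, so it moves forward to 1997-04-09.
28 days remain in June 1996 after the 2nd (30 − 2).
Full months from July 1996 through March 1997 contribute their day counts.
Then 9 days into April 1997.
Total: 28 + 31 + 31 + 30 + 31 + 30 + 31 + 31 + 28 + 31 + 9 = 311.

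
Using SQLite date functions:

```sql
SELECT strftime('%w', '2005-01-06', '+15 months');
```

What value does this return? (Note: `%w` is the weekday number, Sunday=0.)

First apply '+15 months': 2005-01-06 → 2006-04-06.
2006-04-06 is a Thursday; with Sunday=0 that is 4.

4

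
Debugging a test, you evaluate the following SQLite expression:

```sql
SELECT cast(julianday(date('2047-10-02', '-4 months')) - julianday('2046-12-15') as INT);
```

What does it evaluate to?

Adding -4 months to 2047-10-02 gives 2047-06-02.
16 days remain in December 2046 after the 15th (31 − 15).
January 2047: 31 days.
February 2047: 28 days.
March 2047: 31 days.
April 2047: 30 days.
May 2047: 31 days.
Then 2 days into June 2047.
Total: 16 + 31 + 28 + 31 + 30 + 31 + 2 = 169.

169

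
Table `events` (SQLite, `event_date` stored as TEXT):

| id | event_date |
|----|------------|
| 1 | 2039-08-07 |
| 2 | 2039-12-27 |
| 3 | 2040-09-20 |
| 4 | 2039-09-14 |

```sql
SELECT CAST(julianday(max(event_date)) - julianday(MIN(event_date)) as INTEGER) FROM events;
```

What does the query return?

410

MIN = 2039-08-07, MAX = 2040-09-20.
24 days remain in August 2039 after the 7th (31 − 7).
Full months from September 2039 through August 2040 contribute their day counts.
Then 20 days into September 2040.
Total: 24 + 30 + 31 + 30 + 31 + 31 + 29 + 31 + 30 + 31 + 30 + 31 + 31 + 20 = 410.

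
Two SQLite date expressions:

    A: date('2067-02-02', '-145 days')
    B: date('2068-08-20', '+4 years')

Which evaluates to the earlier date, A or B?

A = 2066-09-10.
B = 2072-08-20.
A is earlier.

A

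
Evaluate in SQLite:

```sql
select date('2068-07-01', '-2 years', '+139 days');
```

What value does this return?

2066-11-17

Adding -2 years to 2068-07-01 gives 2066-07-01.
Applying '+139 days' to 2066-07-01: counting 139 days forward gives 2066-11-17.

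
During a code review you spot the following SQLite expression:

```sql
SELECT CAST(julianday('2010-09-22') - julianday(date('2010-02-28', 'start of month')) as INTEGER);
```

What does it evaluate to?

`start of month` rewinds 2010-02-28 to 2010-02-01.
27 days remain in February 2010 after the 1st (28 − 1).
Full months from March 2010 through August 2010 contribute their day counts.
Then 22 days into September 2010.
Total: 27 + 31 + 30 + 31 + 30 + 31 + 31 + 22 = 233.

233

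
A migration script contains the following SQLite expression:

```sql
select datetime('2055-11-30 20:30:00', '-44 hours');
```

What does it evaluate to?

-44 hours from 2055-11-30 20:30:00 is 2055-11-29 00:30:00 (crosses midnight).

2055-11-29 00:30:00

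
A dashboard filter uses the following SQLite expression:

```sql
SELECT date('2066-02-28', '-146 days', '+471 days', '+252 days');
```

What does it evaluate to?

2067-09-28

Applying '-146 days' to 2066-02-28: counting 146 days back gives 2065-10-05.
Applying '+471 days' to 2065-10-05: counting 471 days forward gives 2067-01-19.
Applying '+252 days' to 2067-01-19: counting 252 days forward gives 2067-09-28.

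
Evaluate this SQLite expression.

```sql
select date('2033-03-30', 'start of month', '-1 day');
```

2033-02-28

`start of month` rewinds 2033-03-30 to 2033-03-01.
Going back 1 day from 2033-03-01 reaches 2033-02-28 (last day of February, 28 days).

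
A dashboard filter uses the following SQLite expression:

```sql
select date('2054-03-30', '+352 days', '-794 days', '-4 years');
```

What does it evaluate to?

Applying '+352 days' to 2054-03-30: counting 352 days forward gives 2055-03-17.
Applying '-794 days' to 2055-03-17: counting 794 days back gives 2053-01-12.
Adding -4 years to 2053-01-12 gives 2049-01-12.

2049-01-12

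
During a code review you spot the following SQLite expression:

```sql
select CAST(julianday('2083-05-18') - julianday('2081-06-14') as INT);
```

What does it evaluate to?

16 days remain in June 2081 after the 14th (30 − 14).
Full months from July 2081 through April 2083 contribute their day counts.
Then 18 days into May 2083.
Total: 16 + 31 + 31 + 30 + 31 + 30 + 31 + 31 + 28 + 31 + 30 + 31 + 30 + 31 + 31 + 30 + 31 + 30 + 31 + 31 + 28 + 31 + 30 + 18 = 703.

703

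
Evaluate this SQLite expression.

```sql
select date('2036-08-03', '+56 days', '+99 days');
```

Applying '+56 days' to 2036-08-03: counting 56 days forward gives 2036-09-28.
Applying '+99 days' to 2036-09-28: counting 99 days forward gives 2037-01-05.

2037-01-05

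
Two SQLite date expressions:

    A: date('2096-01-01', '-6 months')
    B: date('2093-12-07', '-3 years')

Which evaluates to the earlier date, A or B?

A = 2095-07-01.
B = 2090-12-07.
B is earlier.

B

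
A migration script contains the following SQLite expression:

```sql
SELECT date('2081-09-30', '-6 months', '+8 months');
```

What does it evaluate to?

Adding -6 months to 2081-09-30 gives 2081-03-30.
Adding +8 months to 2081-03-30 gives 2081-11-30.

2081-11-30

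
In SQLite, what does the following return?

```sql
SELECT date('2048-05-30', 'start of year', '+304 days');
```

2048-10-31

`start of year` rewinds 2048-05-30 to 2048-01-01.
Applying '+304 days' to 2048-01-01: counting 304 days forward gives 2048-10-31.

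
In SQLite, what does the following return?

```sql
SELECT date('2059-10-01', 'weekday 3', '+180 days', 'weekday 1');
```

`weekday 3` advances to the next Wednesday; 2059-10-01 is already a Wednesday, so it stays at 2059-10-01.
Applying '+180 days' to 2059-10-01: counting 180 days forward gives 2060-03-29.
`weekday 1` advances to the next Monday; 2060-03-29 is already a Monday, so it stays at 2060-03-29.

2060-03-29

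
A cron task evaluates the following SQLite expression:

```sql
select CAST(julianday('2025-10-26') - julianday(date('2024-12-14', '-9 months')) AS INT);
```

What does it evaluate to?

591

Adding -9 months to 2024-12-14 gives 2024-03-14.
17 days remain in March 2024 after the 14th (31 − 14).
Full months from April 2024 through September 2025 contribute their day counts.
Then 26 days into October 2025.
Total: 17 + 30 + 31 + 30 + 31 + 31 + 30 + 31 + 30 + 31 + 31 + 28 + 31 + 30 + 31 + 30 + 31 + 31 + 30 + 26 = 591.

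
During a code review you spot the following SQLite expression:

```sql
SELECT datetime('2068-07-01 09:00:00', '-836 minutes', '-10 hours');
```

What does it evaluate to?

836 minutes = 13h 56m; -836 minutes from 2068-07-01 09:00:00 is 2068-06-30 19:04:00 (crosses midnight).
-10 hours from 2068-06-30 19:04:00 is 2068-06-30 09:04:00.

2068-06-30 09:04:00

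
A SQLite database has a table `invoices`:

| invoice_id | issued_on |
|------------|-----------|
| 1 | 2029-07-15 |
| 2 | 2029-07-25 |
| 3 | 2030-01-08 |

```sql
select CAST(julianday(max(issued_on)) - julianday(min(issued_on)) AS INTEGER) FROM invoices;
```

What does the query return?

177

MIN = 2029-07-15, MAX = 2030-01-08.
16 days remain in July 2029 after the 15th (31 − 15).
August 2029: 31 days.
September 2029: 30 days.
October 2029: 31 days.
November 2029: 30 days.
December 2029: 31 days.
Then 8 days into January 2030.
Total: 16 + 31 + 30 + 31 + 30 + 31 + 8 = 177.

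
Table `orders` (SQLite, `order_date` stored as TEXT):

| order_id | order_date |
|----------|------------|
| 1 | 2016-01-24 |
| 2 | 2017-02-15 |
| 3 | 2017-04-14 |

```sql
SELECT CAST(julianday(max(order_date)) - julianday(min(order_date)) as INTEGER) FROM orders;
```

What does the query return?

446

MIN = 2016-01-24, MAX = 2017-04-14.
7 days remain in January 2016 after the 24th (31 − 24).
Full months from February 2016 through March 2017 contribute their day counts.
Then 14 days into April 2017.
Total: 7 + 29 + 31 + 30 + 31 + 30 + 31 + 31 + 30 + 31 + 30 + 31 + 31 + 28 + 31 + 14 = 446.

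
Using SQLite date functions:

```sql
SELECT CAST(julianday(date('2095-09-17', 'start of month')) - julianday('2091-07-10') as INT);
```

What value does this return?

`start of month` rewinds 2095-09-17 to 2095-09-01.
21 days remain in July 2091 after the 10th (31 − 10).
Full months from August 2091 through August 2095 contribute their day counts.
Then 1 day into September 2095.
Total: 21 + 31 + 30 + 31 + 30 + 31 + 31 + 29 + 31 + 30 + 31 + 30 + 31 + 31 + 30 + 31 + 30 + 31 + 31 + 28 + 31 + 30 + 31 + 30 + 31 + 31 + 30 + 31 + 30 + 31 + 31 + 28 + 31 + 30 + 31 + 30 + 31 + 31 + 30 + 31 + 30 + 31 + 31 + 28 + 31 + 30 + 31 + 30 + 31 + 31 + 1 = 1514.

1514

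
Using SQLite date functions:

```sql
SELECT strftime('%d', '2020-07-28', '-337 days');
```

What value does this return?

26

First apply '-337 days': 2020-07-28 → 2019-08-26.
`%d` extracts the 2-digit day of month: 26.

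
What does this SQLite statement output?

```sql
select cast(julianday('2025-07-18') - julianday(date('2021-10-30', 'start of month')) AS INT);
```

`start of month` rewinds 2021-10-30 to 2021-10-01.
30 days remain in October 2021 after the 1st (31 − 1).
Full months from November 2021 through June 2025 contribute their day counts.
Then 18 days into July 2025.
Total: 30 + 30 + 31 + 31 + 28 + 31 + 30 + 31 + 30 + 31 + 31 + 30 + 31 + 30 + 31 + 31 + 28 + 31 + 30 + 31 + 30 + 31 + 31 + 30 + 31 + 30 + 31 + 31 + 29 + 31 + 30 + 31 + 30 + 31 + 31 + 30 + 31 + 30 + 31 + 31 + 28 + 31 + 30 + 31 + 30 + 18 = 1386.

1386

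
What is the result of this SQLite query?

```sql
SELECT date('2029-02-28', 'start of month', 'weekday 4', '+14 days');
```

2029-02-15

`start of month` rewinds 2029-02-28 to 2029-02-01.
`weekday 4` advances to the next Thursday; 2029-02-01 is already a Thursday, so it stays at 2029-02-01.
Advancing 14 more days within February lands on 2029-02-15.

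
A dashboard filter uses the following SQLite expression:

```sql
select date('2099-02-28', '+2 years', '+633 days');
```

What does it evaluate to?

Adding +2 years to 2099-02-28 gives 2101-02-28.
Applying '+633 days' to 2101-02-28: counting 633 days forward gives 2102-11-23.

2102-11-23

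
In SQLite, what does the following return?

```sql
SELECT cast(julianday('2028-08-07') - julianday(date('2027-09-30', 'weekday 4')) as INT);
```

312

`weekday 4` advances to the next Thursday; 2027-09-30 is already a Thursday, so it stays at 2027-09-30.
0 days remain in September 2027 after the 30th (30 − 30).
Full months from October 2027 through July 2028 contribute their day counts.
Then 7 days into August 2028.
Total: 0 + 31 + 30 + 31 + 31 + 29 + 31 + 30 + 31 + 30 + 31 + 7 = 312.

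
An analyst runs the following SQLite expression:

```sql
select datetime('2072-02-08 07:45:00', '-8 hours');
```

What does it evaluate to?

2072-02-07 23:45:00

-8 hours from 2072-02-08 07:45:00 is 2072-02-07 23:45:00 (crosses midnight).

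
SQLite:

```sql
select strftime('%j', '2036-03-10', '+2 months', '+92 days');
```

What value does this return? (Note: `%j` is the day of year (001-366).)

223

First apply '+2 months', '+92 days': 2036-03-10 → 2036-08-10.
Day-of-year for 2036-08-10: days since 2036-01-01 inclusive = 223, zero-padded to 223.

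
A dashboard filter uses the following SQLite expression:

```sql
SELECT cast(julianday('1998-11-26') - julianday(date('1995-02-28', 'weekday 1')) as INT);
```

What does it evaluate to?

1361

`weekday 1` advances to the next Monday; 1995-02-28 is a Tuesday, so it moves forward to 1995-03-06.
25 days remain in March 1995 after the 6th (31 − 6).
Full months from April 1995 through October 1998 contribute their day counts.
Then 26 days into November 1998.
Total: 25 + 30 + 31 + 30 + 31 + 31 + 30 + 31 + 30 + 31 + 31 + 29 + 31 + 30 + 31 + 30 + 31 + 31 + 30 + 31 + 30 + 31 + 31 + 28 + 31 + 30 + 31 + 30 + 31 + 31 + 30 + 31 + 30 + 31 + 31 + 28 + 31 + 30 + 31 + 30 + 31 + 31 + 30 + 31 + 26 = 1361.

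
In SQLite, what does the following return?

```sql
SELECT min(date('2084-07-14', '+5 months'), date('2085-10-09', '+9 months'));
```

2084-12-14

date('2084-07-14', '+5 months') → 2084-12-14.
date('2085-10-09', '+9 months') → 2086-07-09.
Earlier of the two is 2084-12-14.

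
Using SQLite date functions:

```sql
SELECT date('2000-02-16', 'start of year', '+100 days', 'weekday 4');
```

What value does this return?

2000-04-13

`start of year` rewinds 2000-02-16 to 2000-01-01.
Applying '+100 days' to 2000-01-01: counting 100 days forward gives 2000-04-10.
`weekday 4` advances to the next Thursday; 2000-04-10 is a Monday, so it moves forward to 2000-04-13.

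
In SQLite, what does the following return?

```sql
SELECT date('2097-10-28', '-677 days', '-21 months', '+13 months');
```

Applying '-677 days' to 2097-10-28: counting 677 days back gives 2095-12-21.
Adding -21 months to 2095-12-21 gives 2094-03-21.
Adding +13 months to 2094-03-21 gives 2095-04-21.

2095-04-21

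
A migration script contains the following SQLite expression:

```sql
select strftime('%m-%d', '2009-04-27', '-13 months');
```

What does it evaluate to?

03-27

First apply '-13 months': 2009-04-27 → 2008-03-27.
`%m-%d` extracts the month-day: 03-27.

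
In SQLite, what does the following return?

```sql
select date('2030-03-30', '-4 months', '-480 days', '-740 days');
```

Adding -4 months to 2030-03-30 gives 2029-11-30.
Applying '-480 days' to 2029-11-30: counting 480 days back gives 2028-08-07.
Applying '-740 days' to 2028-08-07: counting 740 days back gives 2026-07-29.

2026-07-29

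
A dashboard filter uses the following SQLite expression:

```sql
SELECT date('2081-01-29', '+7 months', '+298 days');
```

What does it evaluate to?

2082-06-23

Adding +7 months to 2081-01-29 gives 2081-08-29.
Applying '+298 days' to 2081-08-29: counting 298 days forward gives 2082-06-23.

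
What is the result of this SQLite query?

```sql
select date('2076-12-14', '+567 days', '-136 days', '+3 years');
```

2081-02-18

Applying '+567 days' to 2076-12-14: counting 567 days forward gives 2078-07-04.
Applying '-136 days' to 2078-07-04: counting 136 days back gives 2078-02-18.
Adding +3 years to 2078-02-18 gives 2081-02-18.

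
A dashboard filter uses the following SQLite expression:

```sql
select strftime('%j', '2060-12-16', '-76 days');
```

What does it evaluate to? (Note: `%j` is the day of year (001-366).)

First apply '-76 days': 2060-12-16 → 2060-10-01.
Day-of-year for 2060-10-01: days since 2060-01-01 inclusive = 275, zero-padded to 275.

275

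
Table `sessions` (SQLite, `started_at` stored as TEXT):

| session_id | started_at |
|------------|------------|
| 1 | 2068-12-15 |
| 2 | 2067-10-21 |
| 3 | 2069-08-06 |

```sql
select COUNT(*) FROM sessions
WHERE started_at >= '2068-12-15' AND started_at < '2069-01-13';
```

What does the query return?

1

Rows in [2068-12-15, 2069-01-13): 2068-12-15 → 1 row.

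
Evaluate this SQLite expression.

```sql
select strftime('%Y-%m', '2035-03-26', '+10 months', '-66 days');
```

First apply '+10 months', '-66 days': 2035-03-26 → 2035-11-21.
`%Y-%m` extracts the year-month: 2035-11.

2035-11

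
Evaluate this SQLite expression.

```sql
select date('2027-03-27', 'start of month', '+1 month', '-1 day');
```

`start of month` rewinds 2027-03-27 to 2027-03-01.
Adding +1 month to 2027-03-01 gives 2027-04-01.
Going back 1 day from 2027-04-01 reaches 2027-03-31 (last day of March, 31 days).

2027-03-31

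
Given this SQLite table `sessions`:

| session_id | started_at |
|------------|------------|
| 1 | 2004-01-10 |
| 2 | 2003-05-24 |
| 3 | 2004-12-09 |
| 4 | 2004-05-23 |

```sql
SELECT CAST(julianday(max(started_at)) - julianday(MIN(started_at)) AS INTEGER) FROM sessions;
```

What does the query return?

MIN = 2003-05-24, MAX = 2004-12-09.
7 days remain in May 2003 after the 24th (31 − 24).
Full months from June 2003 through November 2004 contribute their day counts.
Then 9 days into December 2004.
Total: 7 + 30 + 31 + 31 + 30 + 31 + 30 + 31 + 31 + 29 + 31 + 30 + 31 + 30 + 31 + 31 + 30 + 31 + 30 + 9 = 565.

565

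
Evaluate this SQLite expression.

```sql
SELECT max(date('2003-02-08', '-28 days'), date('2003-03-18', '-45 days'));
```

date('2003-02-08', '-28 days') → 2003-01-11.
date('2003-03-18', '-45 days') → 2003-02-01.
Later of the two is 2003-02-01.

2003-02-01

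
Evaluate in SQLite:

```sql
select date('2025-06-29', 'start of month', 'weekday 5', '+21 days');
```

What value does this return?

`start of month` rewinds 2025-06-29 to 2025-06-01.
`weekday 5` advances to the next Friday; 2025-06-01 is a Sunday, so it moves forward to 2025-06-06.
Advancing 21 more days within June lands on 2025-06-27.

2025-06-27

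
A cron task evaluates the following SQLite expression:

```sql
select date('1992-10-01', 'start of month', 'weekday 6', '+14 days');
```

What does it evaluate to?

1992-10-17

`start of month` rewinds 1992-10-01 to 1992-10-01.
`weekday 6` advances to the next Saturday; 1992-10-01 is a Thursday, so it moves forward to 1992-10-03.
Advancing 14 more days within October lands on 1992-10-17.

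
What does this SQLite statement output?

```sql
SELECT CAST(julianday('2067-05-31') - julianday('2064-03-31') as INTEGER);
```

1156

0 days remain in March 2064 after the 31st (31 − 31).
Full months from April 2064 through April 2067 contribute their day counts.
Then 31 days into May 2067.
Total: 0 + 30 + 31 + 30 + 31 + 31 + 30 + 31 + 30 + 31 + 31 + 28 + 31 + 30 + 31 + 30 + 31 + 31 + 30 + 31 + 30 + 31 + 31 + 28 + 31 + 30 + 31 + 30 + 31 + 31 + 30 + 31 + 30 + 31 + 31 + 28 + 31 + 30 + 31 = 1156.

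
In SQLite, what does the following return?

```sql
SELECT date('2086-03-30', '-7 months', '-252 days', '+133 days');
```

2085-05-03

Adding -7 months to 2086-03-30 gives 2085-08-30.
Applying '-252 days' to 2085-08-30: counting 252 days back gives 2084-12-21.
Applying '+133 days' to 2084-12-21: counting 133 days forward gives 2085-05-03.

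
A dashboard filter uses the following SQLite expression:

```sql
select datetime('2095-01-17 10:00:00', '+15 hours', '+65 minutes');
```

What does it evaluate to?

2095-01-18 02:05:00

+15 hours from 2095-01-17 10:00:00 is 2095-01-18 01:00:00 (crosses midnight).
65 minutes = 1h 5m; +65 minutes from 2095-01-18 01:00:00 is 2095-01-18 02:05:00.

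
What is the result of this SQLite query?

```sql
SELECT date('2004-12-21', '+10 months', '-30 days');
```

2005-09-21

Adding +10 months to 2004-12-21 gives 2005-10-21.
Going back 21 days from 2005-10-21 reaches 2005-09-30 (last day of September, 30 days).
Going back 9 days within September lands on 2005-09-21.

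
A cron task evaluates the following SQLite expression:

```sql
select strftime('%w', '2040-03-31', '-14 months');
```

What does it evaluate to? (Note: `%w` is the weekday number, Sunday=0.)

1

First apply '-14 months': 2040-03-31 → 2039-01-31.
2039-01-31 is a Monday; with Sunday=0 that is 1.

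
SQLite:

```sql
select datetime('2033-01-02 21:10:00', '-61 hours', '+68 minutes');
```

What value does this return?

2032-12-31 09:18:00

-61 hours from 2033-01-02 21:10:00 is 2032-12-31 08:10:00 (crosses midnight).
68 minutes = 1h 8m; +68 minutes from 2032-12-31 08:10:00 is 2032-12-31 09:18:00.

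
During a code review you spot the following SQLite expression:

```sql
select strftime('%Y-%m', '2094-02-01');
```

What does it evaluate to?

2094-02

`%Y-%m` extracts the year-month: 2094-02.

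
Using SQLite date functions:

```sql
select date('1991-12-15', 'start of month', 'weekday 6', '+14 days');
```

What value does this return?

1991-12-21

`start of month` rewinds 1991-12-15 to 1991-12-01.
`weekday 6` advances to the next Saturday; 1991-12-01 is a Sunday, so it moves forward to 1991-12-07.
Advancing 14 more days within December lands on 1991-12-21.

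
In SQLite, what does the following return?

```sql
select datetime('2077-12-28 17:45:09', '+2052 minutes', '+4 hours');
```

2077-12-30 07:57:09

2052 minutes = 34h 12m; +2052 minutes from 2077-12-28 17:45:09 is 2077-12-30 03:57:09 (crosses midnight).
+4 hours from 2077-12-30 03:57:09 is 2077-12-30 07:57:09.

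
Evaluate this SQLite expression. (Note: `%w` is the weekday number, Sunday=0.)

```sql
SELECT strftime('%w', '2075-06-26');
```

2075-06-26 is a Wednesday; with Sunday=0 that is 3.

3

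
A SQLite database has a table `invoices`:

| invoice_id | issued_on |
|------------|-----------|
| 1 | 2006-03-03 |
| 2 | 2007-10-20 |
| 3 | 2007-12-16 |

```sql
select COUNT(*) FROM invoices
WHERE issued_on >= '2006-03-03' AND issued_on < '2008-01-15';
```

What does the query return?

Rows in [2006-03-03, 2008-01-15): 2006-03-03, 2007-10-20, 2007-12-16 → 3 rows.

3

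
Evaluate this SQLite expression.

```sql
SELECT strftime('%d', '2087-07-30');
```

`%d` extracts the 2-digit day of month: 30.

30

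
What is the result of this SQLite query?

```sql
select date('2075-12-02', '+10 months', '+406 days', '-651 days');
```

2076-01-31

Adding +10 months to 2075-12-02 gives 2076-10-02.
Applying '+406 days' to 2076-10-02: counting 406 days forward gives 2077-11-12.
Applying '-651 days' to 2077-11-12: counting 651 days back gives 2076-01-31.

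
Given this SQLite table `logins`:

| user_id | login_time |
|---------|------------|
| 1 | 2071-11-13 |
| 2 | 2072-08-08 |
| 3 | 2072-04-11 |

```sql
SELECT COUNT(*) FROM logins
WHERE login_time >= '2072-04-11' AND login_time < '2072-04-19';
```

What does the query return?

Rows in [2072-04-11, 2072-04-19): 2072-04-11 → 1 row.

1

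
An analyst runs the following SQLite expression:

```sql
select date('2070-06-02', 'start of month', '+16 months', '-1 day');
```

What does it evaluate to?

`start of month` rewinds 2070-06-02 to 2070-06-01.
Adding +16 months to 2070-06-01 gives 2071-10-01.
Going back 1 day from 2071-10-01 reaches 2071-09-30 (last day of September, 30 days).

2071-09-30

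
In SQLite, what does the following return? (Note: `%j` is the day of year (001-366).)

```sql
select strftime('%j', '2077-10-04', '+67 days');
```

344

First apply '+67 days': 2077-10-04 → 2077-12-10.
Day-of-year for 2077-12-10: days since 2077-01-01 inclusive = 344, zero-padded to 344.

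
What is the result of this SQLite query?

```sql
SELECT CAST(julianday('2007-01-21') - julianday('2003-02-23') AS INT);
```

5 days remain in February 2003 after the 23rd (28 − 23).
Full months from March 2003 through December 2006 contribute their day counts.
Then 21 days into January 2007.
Total: 5 + 31 + 30 + 31 + 30 + 31 + 31 + 30 + 31 + 30 + 31 + 31 + 29 + 31 + 30 + 31 + 30 + 31 + 31 + 30 + 31 + 30 + 31 + 31 + 28 + 31 + 30 + 31 + 30 + 31 + 31 + 30 + 31 + 30 + 31 + 31 + 28 + 31 + 30 + 31 + 30 + 31 + 31 + 30 + 31 + 30 + 31 + 21 = 1428.

1428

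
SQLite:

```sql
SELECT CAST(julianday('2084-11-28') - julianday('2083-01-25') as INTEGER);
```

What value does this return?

673

6 days remain in January 2083 after the 25th (31 − 25).
Full months from February 2083 through October 2084 contribute their day counts.
Then 28 days into November 2084.
Total: 6 + 28 + 31 + 30 + 31 + 30 + 31 + 31 + 30 + 31 + 30 + 31 + 31 + 29 + 31 + 30 + 31 + 30 + 31 + 31 + 30 + 31 + 28 = 673.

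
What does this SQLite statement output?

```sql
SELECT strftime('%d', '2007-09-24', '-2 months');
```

24

First apply '-2 months': 2007-09-24 → 2007-07-24.
`%d` extracts the 2-digit day of month: 24.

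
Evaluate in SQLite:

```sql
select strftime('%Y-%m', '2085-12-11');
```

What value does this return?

2085-12

`%Y-%m` extracts the year-month: 2085-12.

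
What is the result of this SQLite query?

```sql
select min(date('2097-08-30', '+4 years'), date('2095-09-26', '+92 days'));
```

date('2097-08-30', '+4 years') → 2101-08-30.
date('2095-09-26', '+92 days') → 2095-12-27.
Earlier of the two is 2095-12-27.

2095-12-27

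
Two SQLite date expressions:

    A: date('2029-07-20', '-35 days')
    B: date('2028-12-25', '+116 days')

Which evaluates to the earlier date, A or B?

B

A = 2029-06-15.
B = 2029-04-20.
B is earlier.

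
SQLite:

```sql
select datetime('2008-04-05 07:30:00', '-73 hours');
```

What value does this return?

2008-04-02 06:30:00

-73 hours from 2008-04-05 07:30:00 is 2008-04-02 06:30:00 (crosses midnight).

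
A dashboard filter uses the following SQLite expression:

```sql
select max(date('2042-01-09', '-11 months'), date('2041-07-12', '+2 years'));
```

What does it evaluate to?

date('2042-01-09', '-11 months') → 2041-02-09.
date('2041-07-12', '+2 years') → 2043-07-12.
Later of the two is 2043-07-12.

2043-07-12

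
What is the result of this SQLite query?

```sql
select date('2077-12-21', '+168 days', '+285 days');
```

2079-03-19

Applying '+168 days' to 2077-12-21: counting 168 days forward gives 2078-06-07.
Applying '+285 days' to 2078-06-07: counting 285 days forward gives 2079-03-19.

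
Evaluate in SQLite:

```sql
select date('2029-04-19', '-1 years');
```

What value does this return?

2028-04-19

Adding -1 year to 2029-04-19 gives 2028-04-19.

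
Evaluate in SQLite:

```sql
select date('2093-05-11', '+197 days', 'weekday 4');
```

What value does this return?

2093-11-26

Applying '+197 days' to 2093-05-11: counting 197 days forward gives 2093-11-24.
`weekday 4` advances to the next Thursday; 2093-11-24 is a Tuesday, so it moves forward to 2093-11-26.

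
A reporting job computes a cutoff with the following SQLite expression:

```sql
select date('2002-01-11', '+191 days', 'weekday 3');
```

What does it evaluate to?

2002-07-24

Applying '+191 days' to 2002-01-11: counting 191 days forward gives 2002-07-21.
`weekday 3` advances to the next Wednesday; 2002-07-21 is a Sunday, so it moves forward to 2002-07-24.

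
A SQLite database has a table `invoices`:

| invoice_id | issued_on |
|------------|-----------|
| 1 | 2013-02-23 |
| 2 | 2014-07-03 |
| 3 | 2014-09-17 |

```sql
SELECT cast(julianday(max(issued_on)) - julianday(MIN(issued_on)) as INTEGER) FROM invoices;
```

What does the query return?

MIN = 2013-02-23, MAX = 2014-09-17.
5 days remain in February 2013 after the 23rd (28 − 23).
Full months from March 2013 through August 2014 contribute their day counts.
Then 17 days into September 2014.
Total: 5 + 31 + 30 + 31 + 30 + 31 + 31 + 30 + 31 + 30 + 31 + 31 + 28 + 31 + 30 + 31 + 30 + 31 + 31 + 17 = 571.

571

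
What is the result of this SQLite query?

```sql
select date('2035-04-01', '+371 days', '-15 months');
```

2035-01-06

Applying '+371 days' to 2035-04-01: counting 371 days forward gives 2036-04-06.
Adding -15 months to 2036-04-06 gives 2035-01-06.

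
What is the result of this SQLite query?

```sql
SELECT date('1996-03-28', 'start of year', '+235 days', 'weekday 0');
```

`start of year` rewinds 1996-03-28 to 1996-01-01.
Applying '+235 days' to 1996-01-01: counting 235 days forward gives 1996-08-23.
`weekday 0` advances to the next Sunday; 1996-08-23 is a Friday, so it moves forward to 1996-08-25.

1996-08-25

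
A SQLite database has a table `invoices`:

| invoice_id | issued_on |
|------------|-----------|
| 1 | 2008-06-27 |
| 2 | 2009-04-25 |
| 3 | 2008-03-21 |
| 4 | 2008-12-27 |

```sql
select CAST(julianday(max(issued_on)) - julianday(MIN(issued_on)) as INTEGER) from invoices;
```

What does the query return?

MIN = 2008-03-21, MAX = 2009-04-25.
10 days remain in March 2008 after the 21st (31 − 21).
Full months from April 2008 through March 2009 contribute their day counts.
Then 25 days into April 2009.
Total: 10 + 30 + 31 + 30 + 31 + 31 + 30 + 31 + 30 + 31 + 31 + 28 + 31 + 25 = 400.

400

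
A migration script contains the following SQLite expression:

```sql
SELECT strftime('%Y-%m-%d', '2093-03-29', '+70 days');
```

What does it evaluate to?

2093-06-07

First apply '+70 days': 2093-03-29 → 2093-06-07.
`%Y-%m-%d` extracts the ISO date: 2093-06-07.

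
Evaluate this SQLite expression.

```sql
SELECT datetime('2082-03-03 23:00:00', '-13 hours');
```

2082-03-03 10:00:00

-13 hours from 2082-03-03 23:00:00 is 2082-03-03 10:00:00.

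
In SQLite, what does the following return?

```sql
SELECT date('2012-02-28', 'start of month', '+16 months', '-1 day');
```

`start of month` rewinds 2012-02-28 to 2012-02-01.
Adding +16 months to 2012-02-01 gives 2013-06-01.
Going back 1 day from 2013-06-01 reaches 2013-05-31 (last day of May, 31 days).

2013-05-31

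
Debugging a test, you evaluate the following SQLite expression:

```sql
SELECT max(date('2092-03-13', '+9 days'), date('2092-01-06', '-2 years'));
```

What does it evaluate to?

date('2092-03-13', '+9 days') → 2092-03-22.
date('2092-01-06', '-2 years') → 2090-01-06.
Later of the two is 2092-03-22.

2092-03-22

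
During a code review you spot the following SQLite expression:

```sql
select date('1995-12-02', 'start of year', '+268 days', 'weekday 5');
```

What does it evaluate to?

1995-09-29

`start of year` rewinds 1995-12-02 to 1995-01-01.
Applying '+268 days' to 1995-01-01: counting 268 days forward gives 1995-09-26.
`weekday 5` advances to the next Friday; 1995-09-26 is a Tuesday, so it moves forward to 1995-09-29.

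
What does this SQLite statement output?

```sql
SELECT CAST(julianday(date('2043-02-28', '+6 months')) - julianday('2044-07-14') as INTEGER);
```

Adding +6 months to 2043-02-28 gives 2043-08-28.
3 days remain in August 2043 after the 28th (31 − 28).
Full months from September 2043 through June 2044 contribute their day counts.
Then 14 days into July 2044.
Total: 3 + 30 + 31 + 30 + 31 + 31 + 29 + 31 + 30 + 31 + 30 + 14 = 321.
The subtraction is earlier − later, so the result is −321 → -321.

-321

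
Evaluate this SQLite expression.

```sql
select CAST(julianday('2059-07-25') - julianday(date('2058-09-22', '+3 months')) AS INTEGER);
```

215

Adding +3 months to 2058-09-22 gives 2058-12-22.
9 days remain in December 2058 after the 22nd (31 − 22).
Full months from January 2059 through June 2059 contribute their day counts.
Then 25 days into July 2059.
Total: 9 + 31 + 28 + 31 + 30 + 31 + 30 + 25 = 215.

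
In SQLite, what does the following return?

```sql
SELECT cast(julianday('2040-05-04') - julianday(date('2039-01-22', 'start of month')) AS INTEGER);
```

489

`start of month` rewinds 2039-01-22 to 2039-01-01.
30 days remain in January 2039 after the 1st (31 − 1).
Full months from February 2039 through April 2040 contribute their day counts.
Then 4 days into May 2040.
Total: 30 + 28 + 31 + 30 + 31 + 30 + 31 + 31 + 30 + 31 + 30 + 31 + 31 + 29 + 31 + 30 + 4 = 489.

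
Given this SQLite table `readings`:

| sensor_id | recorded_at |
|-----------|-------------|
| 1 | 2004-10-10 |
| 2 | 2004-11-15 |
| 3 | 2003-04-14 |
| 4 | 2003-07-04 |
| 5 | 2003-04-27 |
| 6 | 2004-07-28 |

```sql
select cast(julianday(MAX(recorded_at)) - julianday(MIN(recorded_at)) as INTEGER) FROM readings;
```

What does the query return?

581

MIN = 2003-04-14, MAX = 2004-11-15.
16 days remain in April 2003 after the 14th (30 − 14).
Full months from May 2003 through October 2004 contribute their day counts.
Then 15 days into November 2004.
Total: 16 + 31 + 30 + 31 + 31 + 30 + 31 + 30 + 31 + 31 + 29 + 31 + 30 + 31 + 30 + 31 + 31 + 30 + 31 + 15 = 581.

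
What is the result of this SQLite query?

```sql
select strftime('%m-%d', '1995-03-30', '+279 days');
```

01-03

First apply '+279 days': 1995-03-30 → 1996-01-03.
`%m-%d` extracts the month-day: 01-03.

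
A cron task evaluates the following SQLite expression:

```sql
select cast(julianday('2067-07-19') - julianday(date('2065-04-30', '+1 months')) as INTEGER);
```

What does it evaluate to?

780

Adding +1 month to 2065-04-30 gives 2065-05-30.
1 day remains in May 2065 after the 30th (31 − 30).
Full months from June 2065 through June 2067 contribute their day counts.
Then 19 days into July 2067.
Total: 1 + 30 + 31 + 31 + 30 + 31 + 30 + 31 + 31 + 28 + 31 + 30 + 31 + 30 + 31 + 31 + 30 + 31 + 30 + 31 + 31 + 28 + 31 + 30 + 31 + 30 + 19 = 780.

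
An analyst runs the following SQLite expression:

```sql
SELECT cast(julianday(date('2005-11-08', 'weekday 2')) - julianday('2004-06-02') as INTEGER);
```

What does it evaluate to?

`weekday 2` advances to the next Tuesday; 2005-11-08 is already a Tuesday, so it stays at 2005-11-08.
28 days remain in June 2004 after the 2nd (30 − 2).
Full months from July 2004 through October 2005 contribute their day counts.
Then 8 days into November 2005.
Total: 28 + 31 + 31 + 30 + 31 + 30 + 31 + 31 + 28 + 31 + 30 + 31 + 30 + 31 + 31 + 30 + 31 + 8 = 524.

524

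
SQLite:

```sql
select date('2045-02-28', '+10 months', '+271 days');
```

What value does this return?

2046-09-25

Adding +10 months to 2045-02-28 gives 2045-12-28.
Applying '+271 days' to 2045-12-28: counting 271 days forward gives 2046-09-25.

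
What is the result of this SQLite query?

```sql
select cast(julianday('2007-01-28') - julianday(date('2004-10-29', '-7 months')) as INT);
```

Adding -7 months to 2004-10-29 gives 2004-03-29.
2 days remain in March 2004 after the 29th (31 − 29).
Full months from April 2004 through December 2006 contribute their day counts.
Then 28 days into January 2007.
Total: 2 + 30 + 31 + 30 + 31 + 31 + 30 + 31 + 30 + 31 + 31 + 28 + 31 + 30 + 31 + 30 + 31 + 31 + 30 + 31 + 30 + 31 + 31 + 28 + 31 + 30 + 31 + 30 + 31 + 31 + 30 + 31 + 30 + 31 + 28 = 1035.

1035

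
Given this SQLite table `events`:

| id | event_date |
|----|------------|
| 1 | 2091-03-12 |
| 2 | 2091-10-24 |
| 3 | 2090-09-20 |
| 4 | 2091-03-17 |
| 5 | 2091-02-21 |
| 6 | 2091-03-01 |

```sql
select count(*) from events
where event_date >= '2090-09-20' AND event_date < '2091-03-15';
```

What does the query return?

Rows in [2090-09-20, 2091-03-15): 2091-03-12, 2090-09-20, 2091-02-21, 2091-03-01 → 4 rows.

4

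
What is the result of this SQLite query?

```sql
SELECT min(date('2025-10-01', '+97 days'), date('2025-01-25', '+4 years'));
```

date('2025-10-01', '+97 days') → 2026-01-06.
date('2025-01-25', '+4 years') → 2029-01-25.
Earlier of the two is 2026-01-06.

2026-01-06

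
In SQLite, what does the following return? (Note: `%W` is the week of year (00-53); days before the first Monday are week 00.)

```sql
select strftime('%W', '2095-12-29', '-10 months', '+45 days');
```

15

First apply '-10 months', '+45 days': 2095-12-29 → 2095-04-15.
2095-04-15 is a Friday. SQLite's %W counts Mondays since the year started; the result is 15.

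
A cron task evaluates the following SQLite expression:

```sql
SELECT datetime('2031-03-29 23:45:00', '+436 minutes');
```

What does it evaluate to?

436 minutes = 7h 16m; +436 minutes from 2031-03-29 23:45:00 is 2031-03-30 07:01:00 (crosses midnight).

2031-03-30 07:01:00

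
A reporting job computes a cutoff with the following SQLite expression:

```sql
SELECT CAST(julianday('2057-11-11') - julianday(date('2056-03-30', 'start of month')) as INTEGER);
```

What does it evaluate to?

620

`start of month` rewinds 2056-03-30 to 2056-03-01.
30 days remain in March 2056 after the 1st (31 − 1).
Full months from April 2056 through October 2057 contribute their day counts.
Then 11 days into November 2057.
Total: 30 + 30 + 31 + 30 + 31 + 31 + 30 + 31 + 30 + 31 + 31 + 28 + 31 + 30 + 31 + 30 + 31 + 31 + 30 + 31 + 11 = 620.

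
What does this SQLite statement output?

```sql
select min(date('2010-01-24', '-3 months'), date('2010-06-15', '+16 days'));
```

2009-10-24

date('2010-01-24', '-3 months') → 2009-10-24.
date('2010-06-15', '+16 days') → 2010-07-01.
Earlier of the two is 2009-10-24.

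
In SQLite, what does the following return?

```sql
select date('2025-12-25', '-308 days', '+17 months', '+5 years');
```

Applying '-308 days' to 2025-12-25: counting 308 days back gives 2025-02-20.
Adding +17 months to 2025-02-20 gives 2026-07-20.
Adding +5 years to 2026-07-20 gives 2031-07-20.

2031-07-20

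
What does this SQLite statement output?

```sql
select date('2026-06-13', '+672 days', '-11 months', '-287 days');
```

2026-08-01

Applying '+672 days' to 2026-06-13: counting 672 days forward gives 2028-04-15.
Adding -11 months to 2028-04-15 gives 2027-05-15.
Applying '-287 days' to 2027-05-15: counting 287 days back gives 2026-08-01.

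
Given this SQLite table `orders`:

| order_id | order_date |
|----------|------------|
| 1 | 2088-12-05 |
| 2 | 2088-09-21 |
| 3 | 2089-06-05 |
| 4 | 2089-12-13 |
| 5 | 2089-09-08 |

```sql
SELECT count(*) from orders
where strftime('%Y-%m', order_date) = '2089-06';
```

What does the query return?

1

Rows with year-month 2089-06: 2089-06-05 → 1.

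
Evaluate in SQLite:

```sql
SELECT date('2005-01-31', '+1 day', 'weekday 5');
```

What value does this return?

2005-02-04

January 2005 has 31 days; 0 remain after the 31st, so 1 days reach 2005-02-01.
`weekday 5` advances to the next Friday; 2005-02-01 is a Tuesday, so it moves forward to 2005-02-04.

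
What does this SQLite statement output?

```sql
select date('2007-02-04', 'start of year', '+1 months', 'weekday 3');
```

2007-02-07

`start of year` rewinds 2007-02-04 to 2007-01-01.
Adding +1 month to 2007-01-01 gives 2007-02-01.
`weekday 3` advances to the next Wednesday; 2007-02-01 is a Thursday, so it moves forward to 2007-02-07.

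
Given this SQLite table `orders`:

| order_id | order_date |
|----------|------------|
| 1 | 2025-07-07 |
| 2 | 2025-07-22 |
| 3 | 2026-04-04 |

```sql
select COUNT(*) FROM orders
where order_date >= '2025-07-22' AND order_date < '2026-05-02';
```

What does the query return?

2

Rows in [2025-07-22, 2026-05-02): 2025-07-22, 2026-04-04 → 2 rows.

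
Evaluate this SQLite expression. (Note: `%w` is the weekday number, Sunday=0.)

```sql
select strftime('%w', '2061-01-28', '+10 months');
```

First apply '+10 months': 2061-01-28 → 2061-11-28.
2061-11-28 is a Monday; with Sunday=0 that is 1.

1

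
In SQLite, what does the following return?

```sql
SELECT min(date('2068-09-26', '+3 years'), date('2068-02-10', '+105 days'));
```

date('2068-09-26', '+3 years') → 2071-09-26.
date('2068-02-10', '+105 days') → 2068-05-25.
Earlier of the two is 2068-05-25.

2068-05-25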